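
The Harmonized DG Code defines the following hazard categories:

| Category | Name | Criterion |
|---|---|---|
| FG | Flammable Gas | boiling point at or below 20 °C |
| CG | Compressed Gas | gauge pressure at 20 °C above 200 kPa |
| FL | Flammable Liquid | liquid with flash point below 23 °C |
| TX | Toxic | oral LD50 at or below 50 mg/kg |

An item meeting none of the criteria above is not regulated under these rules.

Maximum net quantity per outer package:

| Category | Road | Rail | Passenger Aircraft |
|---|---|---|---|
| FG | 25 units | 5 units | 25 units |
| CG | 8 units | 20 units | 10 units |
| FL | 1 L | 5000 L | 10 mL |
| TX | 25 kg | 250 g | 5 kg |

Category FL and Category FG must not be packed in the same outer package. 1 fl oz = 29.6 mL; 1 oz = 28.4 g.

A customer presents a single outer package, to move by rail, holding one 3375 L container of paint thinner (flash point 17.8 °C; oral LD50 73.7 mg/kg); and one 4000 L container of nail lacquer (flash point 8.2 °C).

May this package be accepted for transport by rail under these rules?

Flash point 17.8 °C meets the Category FL criterion (Flammable Liquid), so the paint thinner is Category FL.
Nail lacquer: flash point 8.2 °C < 23 °C → Category FL (Flammable Liquid).
Category FL net quantity: 3375 L + 4000 L = 7375 L.
That exceeds the Category FL rail limit of 5000 L.

No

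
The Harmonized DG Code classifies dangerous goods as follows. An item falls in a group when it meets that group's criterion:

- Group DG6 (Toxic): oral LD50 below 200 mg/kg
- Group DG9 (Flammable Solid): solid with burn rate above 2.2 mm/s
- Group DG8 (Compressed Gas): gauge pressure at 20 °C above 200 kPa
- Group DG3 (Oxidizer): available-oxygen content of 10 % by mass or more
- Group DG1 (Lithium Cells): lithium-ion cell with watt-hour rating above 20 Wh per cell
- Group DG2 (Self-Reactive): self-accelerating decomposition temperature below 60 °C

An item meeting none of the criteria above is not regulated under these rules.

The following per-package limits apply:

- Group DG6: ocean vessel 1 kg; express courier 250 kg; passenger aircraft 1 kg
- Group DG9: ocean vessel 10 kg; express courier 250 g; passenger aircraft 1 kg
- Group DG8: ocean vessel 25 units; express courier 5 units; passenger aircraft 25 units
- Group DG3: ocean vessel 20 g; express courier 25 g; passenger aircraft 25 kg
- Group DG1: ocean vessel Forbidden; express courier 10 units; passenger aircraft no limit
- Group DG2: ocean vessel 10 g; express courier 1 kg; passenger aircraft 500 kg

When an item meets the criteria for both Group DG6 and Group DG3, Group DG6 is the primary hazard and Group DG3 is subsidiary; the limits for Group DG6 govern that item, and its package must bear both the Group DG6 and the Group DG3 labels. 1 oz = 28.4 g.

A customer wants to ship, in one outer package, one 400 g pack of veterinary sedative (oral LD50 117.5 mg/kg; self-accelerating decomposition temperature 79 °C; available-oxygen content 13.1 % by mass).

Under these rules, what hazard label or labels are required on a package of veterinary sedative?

Group DG3 and DG6

With oral LD50 117.5 mg/kg (< 200 mg/kg), the veterinary sedative falls in Group DG6.
With available-oxygen content 13.1 % by mass (≥ 10 % by mass), the veterinary sedative falls in Group DG3.
By the precedence rule Group DG6 is primary and Group DG3 is subsidiary, and that rule requires both labels on the package.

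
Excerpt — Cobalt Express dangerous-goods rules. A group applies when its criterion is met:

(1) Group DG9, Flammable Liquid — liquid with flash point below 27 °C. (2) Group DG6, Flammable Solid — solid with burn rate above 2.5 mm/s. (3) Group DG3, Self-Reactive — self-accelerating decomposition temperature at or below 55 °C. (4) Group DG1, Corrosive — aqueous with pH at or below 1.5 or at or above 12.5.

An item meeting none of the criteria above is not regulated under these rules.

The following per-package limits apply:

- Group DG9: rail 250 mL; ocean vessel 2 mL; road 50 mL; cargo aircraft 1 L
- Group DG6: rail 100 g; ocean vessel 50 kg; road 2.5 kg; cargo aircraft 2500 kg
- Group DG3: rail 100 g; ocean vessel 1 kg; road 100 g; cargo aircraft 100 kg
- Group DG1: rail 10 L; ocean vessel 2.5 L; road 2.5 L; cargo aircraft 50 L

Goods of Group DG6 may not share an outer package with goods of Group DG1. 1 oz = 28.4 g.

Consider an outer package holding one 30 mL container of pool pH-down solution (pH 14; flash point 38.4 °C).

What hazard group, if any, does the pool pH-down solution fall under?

Pool pH-down solution: pH 14 ≥ 12.5 → Group DG1 (Corrosive).

Group DG1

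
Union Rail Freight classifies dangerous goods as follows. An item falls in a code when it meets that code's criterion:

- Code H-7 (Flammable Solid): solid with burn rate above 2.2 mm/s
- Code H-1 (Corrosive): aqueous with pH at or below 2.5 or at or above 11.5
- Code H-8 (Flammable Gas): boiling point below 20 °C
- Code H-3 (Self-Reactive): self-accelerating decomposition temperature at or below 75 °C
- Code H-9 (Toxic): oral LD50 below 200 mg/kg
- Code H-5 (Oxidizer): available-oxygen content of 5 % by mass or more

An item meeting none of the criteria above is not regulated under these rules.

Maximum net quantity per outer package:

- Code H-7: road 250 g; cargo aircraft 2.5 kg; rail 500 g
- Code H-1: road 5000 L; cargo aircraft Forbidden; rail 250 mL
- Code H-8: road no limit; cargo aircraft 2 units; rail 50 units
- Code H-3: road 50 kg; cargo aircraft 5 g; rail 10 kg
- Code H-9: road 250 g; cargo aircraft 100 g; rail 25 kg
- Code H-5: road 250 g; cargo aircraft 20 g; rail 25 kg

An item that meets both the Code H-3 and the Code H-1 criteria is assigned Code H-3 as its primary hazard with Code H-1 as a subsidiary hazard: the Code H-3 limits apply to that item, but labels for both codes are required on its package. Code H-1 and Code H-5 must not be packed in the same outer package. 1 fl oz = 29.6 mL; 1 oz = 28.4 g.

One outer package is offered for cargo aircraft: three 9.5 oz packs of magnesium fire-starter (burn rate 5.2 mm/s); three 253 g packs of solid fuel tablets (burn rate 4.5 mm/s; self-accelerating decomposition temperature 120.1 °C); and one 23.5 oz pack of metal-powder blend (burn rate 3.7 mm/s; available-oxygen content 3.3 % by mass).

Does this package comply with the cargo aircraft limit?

Yes

Magnesium fire-starter: burn rate 5.2 mm/s > 2.2 mm/s → Code H-7 (Flammable Solid).
The solid fuel tablets have burn rate 4.5 mm/s, which is > 2.2 mm/s, so they are Code H-7 (Flammable Solid).
Metal-powder blend: burn rate 3.7 mm/s > 2.2 mm/s → Code H-7 (Flammable Solid).
Code H-7 net quantity: (three 9.5 oz packs = 809.4 g) + (three 253 g packs = 759 g) + (one 23.5 oz pack = 667.4 g) = 2235.8 g.
That is within the Code H-7 cargo aircraft limit of 2.5 kg.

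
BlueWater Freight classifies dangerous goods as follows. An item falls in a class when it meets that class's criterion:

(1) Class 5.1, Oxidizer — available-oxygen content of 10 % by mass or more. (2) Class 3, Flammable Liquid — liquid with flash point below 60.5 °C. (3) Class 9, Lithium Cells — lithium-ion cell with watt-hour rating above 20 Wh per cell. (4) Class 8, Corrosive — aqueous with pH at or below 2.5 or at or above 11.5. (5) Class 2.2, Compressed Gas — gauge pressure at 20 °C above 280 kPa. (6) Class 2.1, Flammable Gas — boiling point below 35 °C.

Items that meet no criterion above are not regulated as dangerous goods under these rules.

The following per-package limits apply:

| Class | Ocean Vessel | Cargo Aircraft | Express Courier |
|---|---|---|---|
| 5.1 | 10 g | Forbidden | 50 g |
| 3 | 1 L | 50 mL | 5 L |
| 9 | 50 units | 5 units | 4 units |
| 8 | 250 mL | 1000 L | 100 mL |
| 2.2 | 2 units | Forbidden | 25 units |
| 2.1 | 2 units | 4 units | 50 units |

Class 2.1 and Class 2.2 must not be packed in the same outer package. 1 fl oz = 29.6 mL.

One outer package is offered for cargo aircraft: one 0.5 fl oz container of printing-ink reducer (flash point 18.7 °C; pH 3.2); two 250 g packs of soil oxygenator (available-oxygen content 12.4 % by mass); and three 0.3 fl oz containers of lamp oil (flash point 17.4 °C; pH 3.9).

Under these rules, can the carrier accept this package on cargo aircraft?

With flash point 18.7 °C (< 60.5 °C), the printing-ink reducer falls in Class 3.
Soil oxygenator: available-oxygen content 12.4 % by mass ≥ 10 % by mass → Class 5.1 (Oxidizer).
The lamp oil has flash point 17.4 °C, which is < 60.5 °C, so it is Class 3 (Flammable Liquid).
Class 5.1 quantity: two 250 g packs = 500 g.
By cargo aircraft, Class 5.1 is Forbidden regardless of quantity.
Total Class 3: (one 0.5 fl oz container = 14.8 mL) + (three 0.3 fl oz containers = 26.64 mL) = 41.44 mL.
That is within the Class 3 cargo aircraft limit of 50 mL.
The segregation rule (Class 2.1 with Class 2.2) does not apply to Class 5.1 with Class 3.

No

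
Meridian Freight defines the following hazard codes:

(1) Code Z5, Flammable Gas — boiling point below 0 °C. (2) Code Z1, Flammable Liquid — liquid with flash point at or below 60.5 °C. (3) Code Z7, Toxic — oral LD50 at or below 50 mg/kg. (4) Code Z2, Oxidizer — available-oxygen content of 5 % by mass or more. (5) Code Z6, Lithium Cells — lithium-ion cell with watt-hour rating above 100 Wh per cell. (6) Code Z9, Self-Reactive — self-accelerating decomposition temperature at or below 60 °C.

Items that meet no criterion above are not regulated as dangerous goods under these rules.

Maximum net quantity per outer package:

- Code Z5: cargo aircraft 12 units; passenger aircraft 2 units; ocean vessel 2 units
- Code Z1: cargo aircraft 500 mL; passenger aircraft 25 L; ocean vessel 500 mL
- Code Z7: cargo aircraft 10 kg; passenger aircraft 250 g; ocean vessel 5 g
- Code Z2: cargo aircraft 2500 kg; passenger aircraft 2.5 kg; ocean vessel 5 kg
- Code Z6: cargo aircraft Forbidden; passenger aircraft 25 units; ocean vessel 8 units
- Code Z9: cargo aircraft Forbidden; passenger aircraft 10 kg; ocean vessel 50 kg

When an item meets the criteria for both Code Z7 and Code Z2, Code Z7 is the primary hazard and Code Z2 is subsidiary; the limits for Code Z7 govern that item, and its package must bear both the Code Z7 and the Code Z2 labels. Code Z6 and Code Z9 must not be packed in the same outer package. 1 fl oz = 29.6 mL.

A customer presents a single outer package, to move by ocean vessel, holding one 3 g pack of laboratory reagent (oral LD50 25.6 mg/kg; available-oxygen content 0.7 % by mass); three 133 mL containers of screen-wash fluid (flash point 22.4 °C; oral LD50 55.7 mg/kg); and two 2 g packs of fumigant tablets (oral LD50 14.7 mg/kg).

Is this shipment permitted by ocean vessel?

No

Oral LD50 25.6 mg/kg meets the Code Z7 criterion (Toxic), so the laboratory reagent is Code Z7.
Screen-wash fluid: flash point 22.4 °C ≤ 60.5 °C → Code Z1 (Flammable Liquid).
With oral LD50 14.7 mg/kg (≤ 50 mg/kg), the fumigant tablets fall in Code Z7.
Code Z7 net quantity: 3 g + (two 2 g packs = 4 g) = 7 g.
That exceeds the Code Z7 ocean vessel limit of 5 g.
Code Z1 quantity: three 133 mL containers = 399 mL.
399 mL ≤ 500 mL (ocean vessel limit, Code Z1) — within limit.
The segregation rule (Code Z6 with Code Z9) does not apply to Code Z7 with Code Z1.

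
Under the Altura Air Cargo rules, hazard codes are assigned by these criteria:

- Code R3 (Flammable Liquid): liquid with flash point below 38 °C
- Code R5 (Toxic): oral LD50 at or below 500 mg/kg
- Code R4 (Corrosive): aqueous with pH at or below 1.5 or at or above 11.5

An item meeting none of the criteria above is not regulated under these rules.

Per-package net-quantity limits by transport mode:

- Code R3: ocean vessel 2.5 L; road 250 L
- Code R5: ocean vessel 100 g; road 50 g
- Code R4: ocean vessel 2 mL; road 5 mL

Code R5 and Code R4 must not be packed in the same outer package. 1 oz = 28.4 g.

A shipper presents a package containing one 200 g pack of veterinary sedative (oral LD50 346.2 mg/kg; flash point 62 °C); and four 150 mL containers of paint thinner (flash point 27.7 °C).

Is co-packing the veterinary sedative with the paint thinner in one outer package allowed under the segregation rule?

Yes

Oral LD50 346.2 mg/kg meets the Code R5 criterion (Toxic), so the veterinary sedative is Code R5.
The paint thinner has flash point 27.7 °C, which is < 38 °C, so it is Code R3 (Flammable Liquid).
No segregation rule bars Code R5 with Code R3.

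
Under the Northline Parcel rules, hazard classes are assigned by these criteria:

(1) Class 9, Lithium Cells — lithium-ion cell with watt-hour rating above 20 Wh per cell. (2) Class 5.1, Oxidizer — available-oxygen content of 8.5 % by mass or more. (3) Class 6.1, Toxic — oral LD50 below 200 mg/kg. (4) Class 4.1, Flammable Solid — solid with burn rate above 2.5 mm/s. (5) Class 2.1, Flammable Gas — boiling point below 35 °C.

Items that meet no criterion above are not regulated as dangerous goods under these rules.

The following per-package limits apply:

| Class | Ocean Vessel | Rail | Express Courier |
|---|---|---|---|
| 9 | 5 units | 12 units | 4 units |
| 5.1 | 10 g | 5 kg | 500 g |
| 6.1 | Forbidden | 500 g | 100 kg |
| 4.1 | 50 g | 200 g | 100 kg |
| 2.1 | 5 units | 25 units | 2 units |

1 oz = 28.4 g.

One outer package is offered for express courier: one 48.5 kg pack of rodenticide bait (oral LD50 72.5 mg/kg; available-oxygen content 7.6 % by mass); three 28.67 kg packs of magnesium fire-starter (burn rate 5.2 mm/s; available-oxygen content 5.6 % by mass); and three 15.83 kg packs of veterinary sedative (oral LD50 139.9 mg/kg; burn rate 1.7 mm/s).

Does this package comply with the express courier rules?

The rodenticide bait has oral LD50 72.5 mg/kg, which is < 200 mg/kg, so it is Class 6.1 (Toxic).
With burn rate 5.2 mm/s (> 2.5 mm/s), the magnesium fire-starter falls in Class 4.1.
Oral LD50 139.9 mg/kg meets the Class 6.1 criterion (Toxic), so the veterinary sedative is Class 6.1.
Total Class 6.1: 48.5 kg + (three 15.83 kg packs = 47.49 kg) = 95.99 kg.
That is within the Class 6.1 express courier limit of 100 kg.
Class 4.1 quantity: three 28.67 kg packs = 86.01 kg.
86.01 kg ≤ 100 kg (express courier limit, Class 4.1) — within limit.
Every hazard class is within its express courier limit and no segregation rule is violated.

Yes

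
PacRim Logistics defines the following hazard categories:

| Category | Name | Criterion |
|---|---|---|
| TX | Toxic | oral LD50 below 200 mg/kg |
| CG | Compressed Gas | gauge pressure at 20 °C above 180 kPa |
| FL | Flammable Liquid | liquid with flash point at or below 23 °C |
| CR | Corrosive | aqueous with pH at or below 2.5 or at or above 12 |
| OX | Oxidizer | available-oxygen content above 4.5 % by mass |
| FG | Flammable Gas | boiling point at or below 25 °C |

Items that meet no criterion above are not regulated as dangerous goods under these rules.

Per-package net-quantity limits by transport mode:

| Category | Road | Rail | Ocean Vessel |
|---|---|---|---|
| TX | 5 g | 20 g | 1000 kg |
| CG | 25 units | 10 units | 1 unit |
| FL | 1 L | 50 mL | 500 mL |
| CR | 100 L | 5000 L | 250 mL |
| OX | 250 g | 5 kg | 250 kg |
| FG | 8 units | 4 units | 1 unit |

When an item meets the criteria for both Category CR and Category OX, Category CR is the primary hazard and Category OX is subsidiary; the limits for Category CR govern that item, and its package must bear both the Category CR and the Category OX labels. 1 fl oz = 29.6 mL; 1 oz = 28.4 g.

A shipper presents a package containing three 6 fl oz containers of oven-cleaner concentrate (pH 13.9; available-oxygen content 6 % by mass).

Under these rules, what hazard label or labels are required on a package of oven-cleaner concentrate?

With pH 13.9 (≥ 12), the oven-cleaner concentrate falls in Category CR.
With available-oxygen content 6 % by mass (> 4.5 % by mass), the oven-cleaner concentrate falls in Category OX.
By the precedence rule Category CR is primary and Category OX is subsidiary, and that rule requires both labels on the package.

Category CR and OX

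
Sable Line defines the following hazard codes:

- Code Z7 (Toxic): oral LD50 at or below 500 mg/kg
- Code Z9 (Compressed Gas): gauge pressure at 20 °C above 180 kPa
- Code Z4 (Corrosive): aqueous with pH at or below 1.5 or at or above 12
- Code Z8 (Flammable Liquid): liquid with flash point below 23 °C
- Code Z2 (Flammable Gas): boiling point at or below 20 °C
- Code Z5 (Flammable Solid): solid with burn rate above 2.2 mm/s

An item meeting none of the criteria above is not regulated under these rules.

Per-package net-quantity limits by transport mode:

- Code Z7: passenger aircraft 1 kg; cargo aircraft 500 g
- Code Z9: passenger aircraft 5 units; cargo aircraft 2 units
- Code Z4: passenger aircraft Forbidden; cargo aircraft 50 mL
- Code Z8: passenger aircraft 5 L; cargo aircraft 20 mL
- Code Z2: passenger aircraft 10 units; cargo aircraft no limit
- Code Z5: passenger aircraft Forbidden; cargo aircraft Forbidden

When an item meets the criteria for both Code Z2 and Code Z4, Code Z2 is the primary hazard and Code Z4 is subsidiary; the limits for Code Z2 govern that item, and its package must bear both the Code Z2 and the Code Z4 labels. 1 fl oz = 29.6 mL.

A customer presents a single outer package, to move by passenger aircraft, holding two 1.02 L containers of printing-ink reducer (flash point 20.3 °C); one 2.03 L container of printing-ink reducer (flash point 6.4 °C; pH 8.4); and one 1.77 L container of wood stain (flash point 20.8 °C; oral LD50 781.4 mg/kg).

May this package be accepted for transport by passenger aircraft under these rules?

With flash point 20.3 °C (< 23 °C), the printing-ink reducer falls in Code Z8.
Printing-ink reducer: flash point 6.4 °C < 23 °C → Code Z8 (Flammable Liquid).
The wood stain has flash point 20.8 °C, which is < 23 °C, so it is Code Z8 (Flammable Liquid).
Code Z8 net quantity: (two 1.02 L containers = 2.04 L) + 2.03 L + 1.77 L = 5.84 L.
That exceeds the Code Z8 passenger aircraft limit of 5 L.

No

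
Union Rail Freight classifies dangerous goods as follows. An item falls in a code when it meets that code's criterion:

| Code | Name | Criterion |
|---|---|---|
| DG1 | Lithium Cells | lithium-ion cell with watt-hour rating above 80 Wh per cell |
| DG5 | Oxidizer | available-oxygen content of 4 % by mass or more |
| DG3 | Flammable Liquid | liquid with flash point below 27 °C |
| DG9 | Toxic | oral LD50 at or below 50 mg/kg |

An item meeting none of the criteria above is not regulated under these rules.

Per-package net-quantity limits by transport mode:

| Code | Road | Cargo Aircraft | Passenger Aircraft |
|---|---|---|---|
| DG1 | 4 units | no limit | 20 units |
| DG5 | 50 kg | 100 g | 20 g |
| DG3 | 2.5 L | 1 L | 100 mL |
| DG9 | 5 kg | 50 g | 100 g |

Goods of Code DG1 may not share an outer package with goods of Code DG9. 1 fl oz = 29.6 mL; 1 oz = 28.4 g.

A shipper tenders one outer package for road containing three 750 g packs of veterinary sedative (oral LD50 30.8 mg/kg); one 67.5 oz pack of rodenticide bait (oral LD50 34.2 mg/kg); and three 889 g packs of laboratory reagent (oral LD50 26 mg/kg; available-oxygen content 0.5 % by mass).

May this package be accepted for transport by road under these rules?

With oral LD50 30.8 mg/kg (≤ 50 mg/kg), the veterinary sedative falls in Code DG9.
The rodenticide bait has oral LD50 34.2 mg/kg, which is ≤ 50 mg/kg, so it is Code DG9 (Toxic).
The laboratory reagent has oral LD50 26 mg/kg, which is ≤ 50 mg/kg, so it is Code DG9 (Toxic).
Total Code DG9: (three 750 g packs = 2.25 kg) + (one 67.5 oz pack = 1.917 kg) + (three 889 g packs = 2.667 kg) = 6.834 kg.
6.834 kg exceeds the road limit of 5 kg for Code DG9.

No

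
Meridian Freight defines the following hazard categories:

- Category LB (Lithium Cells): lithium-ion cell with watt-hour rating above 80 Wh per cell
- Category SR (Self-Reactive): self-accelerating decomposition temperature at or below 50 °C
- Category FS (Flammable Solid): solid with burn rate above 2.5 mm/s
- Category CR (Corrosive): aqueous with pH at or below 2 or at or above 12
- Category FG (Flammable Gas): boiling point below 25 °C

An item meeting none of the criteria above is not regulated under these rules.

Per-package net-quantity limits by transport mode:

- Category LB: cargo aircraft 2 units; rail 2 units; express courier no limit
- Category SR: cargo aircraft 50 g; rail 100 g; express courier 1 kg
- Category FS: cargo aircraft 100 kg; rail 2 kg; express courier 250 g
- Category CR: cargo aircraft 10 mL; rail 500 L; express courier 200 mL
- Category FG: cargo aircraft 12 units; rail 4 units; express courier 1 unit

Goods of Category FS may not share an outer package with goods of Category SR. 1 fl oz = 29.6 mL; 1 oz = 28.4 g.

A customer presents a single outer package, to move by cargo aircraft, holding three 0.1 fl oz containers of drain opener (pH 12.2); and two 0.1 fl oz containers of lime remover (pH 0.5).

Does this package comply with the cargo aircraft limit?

The drain opener has pH 12.2, which is ≥ 12, so it is Category CR (Corrosive).
With pH 0.5 (≤ 2), the lime remover falls in Category CR.
Category CR net quantity: (three 0.1 fl oz containers = 8.88 mL) + (two 0.1 fl oz containers = 5.92 mL) = 14.8 mL.
14.8 mL > 10 mL (cargo aircraft limit, Category CR) — over the limit.

No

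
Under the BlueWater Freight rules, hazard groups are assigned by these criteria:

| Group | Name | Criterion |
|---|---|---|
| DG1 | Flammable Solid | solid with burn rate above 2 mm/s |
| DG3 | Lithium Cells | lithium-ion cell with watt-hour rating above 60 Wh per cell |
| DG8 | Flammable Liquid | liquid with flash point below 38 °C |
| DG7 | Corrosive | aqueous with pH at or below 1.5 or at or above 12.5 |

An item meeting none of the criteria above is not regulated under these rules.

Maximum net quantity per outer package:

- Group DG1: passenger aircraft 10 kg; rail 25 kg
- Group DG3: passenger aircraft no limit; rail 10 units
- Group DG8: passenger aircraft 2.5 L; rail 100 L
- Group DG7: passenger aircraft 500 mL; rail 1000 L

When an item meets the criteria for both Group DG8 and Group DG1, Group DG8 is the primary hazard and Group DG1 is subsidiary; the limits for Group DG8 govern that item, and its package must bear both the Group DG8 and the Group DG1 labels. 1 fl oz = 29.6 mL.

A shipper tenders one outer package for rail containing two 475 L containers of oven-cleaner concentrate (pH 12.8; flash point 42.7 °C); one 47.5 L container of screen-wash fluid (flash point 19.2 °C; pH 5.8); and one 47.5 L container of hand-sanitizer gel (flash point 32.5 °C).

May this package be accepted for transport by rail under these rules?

Yes

Oven-cleaner concentrate: pH 12.8 ≥ 12.5 → Group DG7 (Corrosive).
With flash point 19.2 °C (< 38 °C), the screen-wash fluid falls in Group DG8.
Flash point 32.5 °C meets the Group DG8 criterion (Flammable Liquid), so the hand-sanitizer gel is Group DG8.
Group DG8 net quantity: 47.5 L + 47.5 L = 95 L.
95 L ≤ 100 L (rail limit, Group DG8) — within limit.
Group DG7 quantity: two 475 L containers = 950 L.
That is within the Group DG7 rail limit of 1000 L.
Every hazard group is within its rail limit and no segregation rule is violated.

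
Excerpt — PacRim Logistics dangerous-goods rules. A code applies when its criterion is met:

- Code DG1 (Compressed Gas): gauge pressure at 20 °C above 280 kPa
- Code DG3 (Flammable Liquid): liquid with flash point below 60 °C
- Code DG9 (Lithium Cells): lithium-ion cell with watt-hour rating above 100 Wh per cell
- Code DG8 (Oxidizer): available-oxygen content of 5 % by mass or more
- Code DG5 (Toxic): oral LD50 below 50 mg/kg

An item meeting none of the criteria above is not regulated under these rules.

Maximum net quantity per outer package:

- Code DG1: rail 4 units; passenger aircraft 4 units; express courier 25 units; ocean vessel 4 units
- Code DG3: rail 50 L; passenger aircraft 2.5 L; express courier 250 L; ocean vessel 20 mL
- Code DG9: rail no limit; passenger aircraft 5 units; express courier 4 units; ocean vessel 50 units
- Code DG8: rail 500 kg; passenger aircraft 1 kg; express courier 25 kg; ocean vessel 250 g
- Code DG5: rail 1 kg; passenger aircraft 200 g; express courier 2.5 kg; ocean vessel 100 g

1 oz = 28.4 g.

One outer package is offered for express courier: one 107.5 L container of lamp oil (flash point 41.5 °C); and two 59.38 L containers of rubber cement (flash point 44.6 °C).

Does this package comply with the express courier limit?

Yes

Flash point 41.5 °C meets the Code DG3 criterion (Flammable Liquid), so the lamp oil is Code DG3.
With flash point 44.6 °C (< 60 °C), the rubber cement falls in Code DG3.
Code DG3 net quantity: 107.5 L + (two 59.38 L containers = 118.76 L) = 226.26 L.
226.26 L ≤ 250 L (express courier limit, Code DG3) — within limit.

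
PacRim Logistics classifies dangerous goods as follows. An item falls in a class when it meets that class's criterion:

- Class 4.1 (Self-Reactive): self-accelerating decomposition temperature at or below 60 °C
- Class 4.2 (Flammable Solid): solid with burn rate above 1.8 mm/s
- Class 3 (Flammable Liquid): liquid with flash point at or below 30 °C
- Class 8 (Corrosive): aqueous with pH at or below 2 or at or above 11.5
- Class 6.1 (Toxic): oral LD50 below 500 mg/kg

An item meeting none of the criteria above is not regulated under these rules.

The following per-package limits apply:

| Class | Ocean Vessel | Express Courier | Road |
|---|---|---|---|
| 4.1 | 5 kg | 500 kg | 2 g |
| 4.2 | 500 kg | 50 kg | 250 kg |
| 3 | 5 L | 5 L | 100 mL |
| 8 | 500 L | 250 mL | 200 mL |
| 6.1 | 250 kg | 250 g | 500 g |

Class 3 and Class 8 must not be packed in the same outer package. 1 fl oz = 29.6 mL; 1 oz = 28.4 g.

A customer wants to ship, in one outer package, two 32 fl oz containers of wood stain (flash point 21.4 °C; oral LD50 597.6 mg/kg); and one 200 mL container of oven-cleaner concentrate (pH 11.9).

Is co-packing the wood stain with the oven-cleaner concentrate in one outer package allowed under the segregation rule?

No

Wood stain: flash point 21.4 °C ≤ 30 °C → Class 3 (Flammable Liquid).
Oven-cleaner concentrate: pH 11.9 ≥ 11.5 → Class 8 (Corrosive).
Class 3 and Class 8 may not share an outer package.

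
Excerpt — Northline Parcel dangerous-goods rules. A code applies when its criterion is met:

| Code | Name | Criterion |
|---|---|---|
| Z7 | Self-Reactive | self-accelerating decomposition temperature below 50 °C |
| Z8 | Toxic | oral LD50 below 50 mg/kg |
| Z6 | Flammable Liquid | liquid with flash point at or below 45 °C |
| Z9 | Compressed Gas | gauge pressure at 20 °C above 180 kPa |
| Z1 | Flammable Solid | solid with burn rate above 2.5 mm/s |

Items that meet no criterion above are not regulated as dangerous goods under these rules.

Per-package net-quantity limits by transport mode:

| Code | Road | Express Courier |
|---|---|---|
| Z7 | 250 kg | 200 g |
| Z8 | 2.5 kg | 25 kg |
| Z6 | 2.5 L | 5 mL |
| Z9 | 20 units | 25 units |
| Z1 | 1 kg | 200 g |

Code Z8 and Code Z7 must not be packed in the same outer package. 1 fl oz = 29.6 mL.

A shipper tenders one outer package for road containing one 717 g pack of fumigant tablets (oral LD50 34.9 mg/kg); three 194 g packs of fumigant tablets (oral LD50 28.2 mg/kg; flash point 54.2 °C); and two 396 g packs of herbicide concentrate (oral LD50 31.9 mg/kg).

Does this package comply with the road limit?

Yes

Fumigant tablets: oral LD50 34.9 mg/kg < 50 mg/kg → Code Z8 (Toxic).
Oral LD50 28.2 mg/kg meets the Code Z8 criterion (Toxic), so the fumigant tablets are Code Z8.
Herbicide concentrate: oral LD50 31.9 mg/kg < 50 mg/kg → Code Z8 (Toxic).
Code Z8 net quantity: 717 g + (three 194 g packs = 582 g) + (two 396 g packs = 792 g) = 2.091 kg.
That is within the Code Z8 road limit of 2.5 kg.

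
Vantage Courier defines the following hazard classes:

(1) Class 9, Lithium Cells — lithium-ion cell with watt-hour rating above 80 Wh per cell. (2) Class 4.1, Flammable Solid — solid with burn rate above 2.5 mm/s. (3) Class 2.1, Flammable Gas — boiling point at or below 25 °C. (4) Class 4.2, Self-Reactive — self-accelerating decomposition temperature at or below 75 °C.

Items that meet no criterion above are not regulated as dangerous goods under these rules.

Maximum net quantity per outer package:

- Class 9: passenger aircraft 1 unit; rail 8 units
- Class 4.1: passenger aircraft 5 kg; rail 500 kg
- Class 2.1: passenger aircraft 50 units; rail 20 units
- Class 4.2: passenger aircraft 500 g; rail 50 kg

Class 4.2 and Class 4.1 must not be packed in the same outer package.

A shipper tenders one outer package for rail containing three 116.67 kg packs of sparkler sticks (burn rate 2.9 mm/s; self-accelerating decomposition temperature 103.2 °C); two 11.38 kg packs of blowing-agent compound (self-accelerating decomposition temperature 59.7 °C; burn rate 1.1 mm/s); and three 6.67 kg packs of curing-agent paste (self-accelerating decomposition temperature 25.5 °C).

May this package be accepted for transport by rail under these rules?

Burn rate 2.9 mm/s meets the Class 4.1 criterion (Flammable Solid), so the sparkler sticks are Class 4.1.
Self-accelerating decomposition temperature 59.7 °C meets the Class 4.2 criterion (Self-Reactive), so the blowing-agent compound is Class 4.2.
Self-accelerating decomposition temperature 25.5 °C meets the Class 4.2 criterion (Self-Reactive), so the curing-agent paste is Class 4.2.
Total Class 4.2: (two 11.38 kg packs = 22.76 kg) + (three 6.67 kg packs = 20.01 kg) = 42.77 kg.
42.77 kg is within the rail limit of 50 kg for Class 4.2.
Class 4.1 quantity: three 116.67 kg packs = 350.01 kg.
350.01 kg ≤ 500 kg (rail limit, Class 4.1) — within limit.
Class 4.2 and Class 4.1 may not share an outer package.

No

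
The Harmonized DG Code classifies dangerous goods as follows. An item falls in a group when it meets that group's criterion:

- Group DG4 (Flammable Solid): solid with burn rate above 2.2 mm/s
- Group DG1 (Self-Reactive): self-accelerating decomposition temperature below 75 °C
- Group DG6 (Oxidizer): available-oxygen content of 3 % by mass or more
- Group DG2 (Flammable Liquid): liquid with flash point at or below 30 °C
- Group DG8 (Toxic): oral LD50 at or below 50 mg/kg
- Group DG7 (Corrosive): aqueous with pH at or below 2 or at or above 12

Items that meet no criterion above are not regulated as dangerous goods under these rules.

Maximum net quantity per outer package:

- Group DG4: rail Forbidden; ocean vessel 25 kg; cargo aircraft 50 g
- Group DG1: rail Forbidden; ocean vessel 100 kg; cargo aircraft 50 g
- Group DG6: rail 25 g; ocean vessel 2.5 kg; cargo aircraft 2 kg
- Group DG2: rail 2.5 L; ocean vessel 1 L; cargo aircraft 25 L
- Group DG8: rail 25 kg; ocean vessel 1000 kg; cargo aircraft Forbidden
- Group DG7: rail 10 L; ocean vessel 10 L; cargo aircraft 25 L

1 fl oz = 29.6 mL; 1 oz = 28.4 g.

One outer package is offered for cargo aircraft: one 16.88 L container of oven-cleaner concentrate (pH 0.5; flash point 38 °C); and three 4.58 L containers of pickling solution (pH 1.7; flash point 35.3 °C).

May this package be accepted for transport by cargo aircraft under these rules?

pH 0.5 meets the Group DG7 criterion (Corrosive), so the oven-cleaner concentrate is Group DG7.
With pH 1.7 (≤ 2), the pickling solution falls in Group DG7.
Total Group DG7: 16.88 L + (three 4.58 L containers = 13.74 L) = 30.62 L.
That exceeds the Group DG7 cargo aircraft limit of 25 L.

No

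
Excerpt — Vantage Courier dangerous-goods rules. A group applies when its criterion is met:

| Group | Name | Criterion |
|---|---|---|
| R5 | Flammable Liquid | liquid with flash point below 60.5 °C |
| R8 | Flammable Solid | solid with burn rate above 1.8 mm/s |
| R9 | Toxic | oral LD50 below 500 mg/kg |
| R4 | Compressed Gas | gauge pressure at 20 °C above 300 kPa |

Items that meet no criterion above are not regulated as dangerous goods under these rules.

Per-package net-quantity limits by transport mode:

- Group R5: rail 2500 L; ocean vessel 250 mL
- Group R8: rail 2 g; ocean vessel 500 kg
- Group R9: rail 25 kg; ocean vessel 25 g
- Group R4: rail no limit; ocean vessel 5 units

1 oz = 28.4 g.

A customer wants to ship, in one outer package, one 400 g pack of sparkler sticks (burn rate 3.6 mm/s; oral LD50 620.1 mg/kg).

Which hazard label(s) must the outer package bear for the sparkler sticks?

The sparkler sticks have burn rate 3.6 mm/s, which is > 1.8 mm/s, so they are Group R8 (Flammable Solid).
Only the Group R8 label is required.

Group R8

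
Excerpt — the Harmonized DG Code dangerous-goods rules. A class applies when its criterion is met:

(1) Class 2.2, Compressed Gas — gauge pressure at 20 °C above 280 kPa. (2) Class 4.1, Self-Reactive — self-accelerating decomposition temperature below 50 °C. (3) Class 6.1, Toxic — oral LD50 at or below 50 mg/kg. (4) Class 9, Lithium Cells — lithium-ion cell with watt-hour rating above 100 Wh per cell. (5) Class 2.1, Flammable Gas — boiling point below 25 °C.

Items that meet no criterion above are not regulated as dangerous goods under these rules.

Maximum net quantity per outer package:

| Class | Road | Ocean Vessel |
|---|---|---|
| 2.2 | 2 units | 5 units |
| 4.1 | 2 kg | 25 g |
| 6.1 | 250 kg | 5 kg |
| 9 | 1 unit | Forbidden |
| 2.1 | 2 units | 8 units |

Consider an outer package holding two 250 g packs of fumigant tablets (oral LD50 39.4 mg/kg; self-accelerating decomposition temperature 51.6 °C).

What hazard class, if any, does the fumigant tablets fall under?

Class 6.1

The fumigant tablets have oral LD50 39.4 mg/kg, which is ≤ 50 mg/kg, so they are Class 6.1 (Toxic).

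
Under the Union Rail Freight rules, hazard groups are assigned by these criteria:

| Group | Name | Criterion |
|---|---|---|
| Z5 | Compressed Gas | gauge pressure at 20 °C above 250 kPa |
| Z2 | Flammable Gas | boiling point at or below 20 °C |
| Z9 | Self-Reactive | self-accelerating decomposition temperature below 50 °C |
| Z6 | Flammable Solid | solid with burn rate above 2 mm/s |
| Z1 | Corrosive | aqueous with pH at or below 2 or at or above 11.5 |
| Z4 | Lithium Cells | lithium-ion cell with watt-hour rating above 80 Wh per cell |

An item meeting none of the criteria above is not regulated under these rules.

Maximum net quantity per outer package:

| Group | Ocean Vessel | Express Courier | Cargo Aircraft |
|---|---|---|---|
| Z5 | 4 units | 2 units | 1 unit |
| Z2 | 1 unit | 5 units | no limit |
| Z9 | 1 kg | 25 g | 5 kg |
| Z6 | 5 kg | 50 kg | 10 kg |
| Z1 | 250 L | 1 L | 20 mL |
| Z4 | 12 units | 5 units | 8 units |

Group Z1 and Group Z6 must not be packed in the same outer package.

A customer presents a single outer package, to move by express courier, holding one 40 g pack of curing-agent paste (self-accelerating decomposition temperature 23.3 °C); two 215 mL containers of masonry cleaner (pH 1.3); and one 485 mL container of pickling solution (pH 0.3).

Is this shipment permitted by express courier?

Curing-agent paste: self-accelerating decomposition temperature 23.3 °C < 50 °C → Group Z9 (Self-Reactive).
Masonry cleaner: pH 1.3 ≤ 2 → Group Z1 (Corrosive).
The pickling solution has pH 0.3, which is ≤ 2, so it is Group Z1 (Corrosive).
Group Z9 quantity: 40 g.
That exceeds the Group Z9 express courier limit of 25 g.
Total Group Z1: (two 215 mL containers = 430 mL) + 485 mL = 915 mL.
That is within the Group Z1 express courier limit of 1 L.
The segregation rule (Group Z1 with Group Z6) does not apply to Group Z9 with Group Z1.

No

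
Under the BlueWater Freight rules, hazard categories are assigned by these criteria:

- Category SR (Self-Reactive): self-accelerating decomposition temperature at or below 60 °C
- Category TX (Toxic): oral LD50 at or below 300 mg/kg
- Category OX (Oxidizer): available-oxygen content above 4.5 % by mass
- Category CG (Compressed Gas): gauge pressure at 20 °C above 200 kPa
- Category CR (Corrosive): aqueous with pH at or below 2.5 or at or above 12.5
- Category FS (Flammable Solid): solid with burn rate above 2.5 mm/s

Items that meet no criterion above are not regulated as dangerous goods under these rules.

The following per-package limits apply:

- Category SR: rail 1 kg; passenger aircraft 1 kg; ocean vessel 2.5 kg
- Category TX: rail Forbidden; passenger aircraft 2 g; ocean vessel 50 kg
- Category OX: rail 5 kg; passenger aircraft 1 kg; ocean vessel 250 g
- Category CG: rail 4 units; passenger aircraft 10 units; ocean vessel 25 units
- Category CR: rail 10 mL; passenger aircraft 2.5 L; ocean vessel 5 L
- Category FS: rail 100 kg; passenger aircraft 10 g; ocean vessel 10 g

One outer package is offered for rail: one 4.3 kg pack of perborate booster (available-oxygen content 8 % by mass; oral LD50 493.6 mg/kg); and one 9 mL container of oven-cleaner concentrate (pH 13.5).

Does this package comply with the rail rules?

Yes

Perborate booster: available-oxygen content 8 % by mass > 4.5 % by mass → Category OX (Oxidizer).
The oven-cleaner concentrate has pH 13.5, which is ≥ 12.5, so it is Category CR (Corrosive).
Category CR quantity: 9 mL.
9 mL is within the rail limit of 10 mL for Category CR.
Category OX quantity: 4.3 kg.
That is within the Category OX rail limit of 5 kg.
Every hazard category is within its rail limit and no segregation rule is violated.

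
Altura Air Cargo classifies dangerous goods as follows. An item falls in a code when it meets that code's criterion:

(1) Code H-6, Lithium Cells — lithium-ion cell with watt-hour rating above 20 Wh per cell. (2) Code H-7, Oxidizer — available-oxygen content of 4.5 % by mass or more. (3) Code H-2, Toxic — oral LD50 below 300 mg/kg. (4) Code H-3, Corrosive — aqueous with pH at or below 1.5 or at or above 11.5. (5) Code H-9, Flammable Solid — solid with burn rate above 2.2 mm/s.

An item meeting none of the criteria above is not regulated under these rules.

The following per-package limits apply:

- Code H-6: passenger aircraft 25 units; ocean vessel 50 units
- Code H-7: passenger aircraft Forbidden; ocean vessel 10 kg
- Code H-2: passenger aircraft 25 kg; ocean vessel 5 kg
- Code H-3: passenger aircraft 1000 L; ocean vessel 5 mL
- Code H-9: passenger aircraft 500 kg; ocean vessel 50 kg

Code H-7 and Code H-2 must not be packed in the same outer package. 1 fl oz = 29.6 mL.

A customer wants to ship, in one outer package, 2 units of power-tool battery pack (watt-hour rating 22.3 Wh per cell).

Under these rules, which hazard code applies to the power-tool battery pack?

With watt-hour rating 22.3 Wh per cell (> 20 Wh per cell), the power-tool battery pack falls in Code H-6.

Code H-6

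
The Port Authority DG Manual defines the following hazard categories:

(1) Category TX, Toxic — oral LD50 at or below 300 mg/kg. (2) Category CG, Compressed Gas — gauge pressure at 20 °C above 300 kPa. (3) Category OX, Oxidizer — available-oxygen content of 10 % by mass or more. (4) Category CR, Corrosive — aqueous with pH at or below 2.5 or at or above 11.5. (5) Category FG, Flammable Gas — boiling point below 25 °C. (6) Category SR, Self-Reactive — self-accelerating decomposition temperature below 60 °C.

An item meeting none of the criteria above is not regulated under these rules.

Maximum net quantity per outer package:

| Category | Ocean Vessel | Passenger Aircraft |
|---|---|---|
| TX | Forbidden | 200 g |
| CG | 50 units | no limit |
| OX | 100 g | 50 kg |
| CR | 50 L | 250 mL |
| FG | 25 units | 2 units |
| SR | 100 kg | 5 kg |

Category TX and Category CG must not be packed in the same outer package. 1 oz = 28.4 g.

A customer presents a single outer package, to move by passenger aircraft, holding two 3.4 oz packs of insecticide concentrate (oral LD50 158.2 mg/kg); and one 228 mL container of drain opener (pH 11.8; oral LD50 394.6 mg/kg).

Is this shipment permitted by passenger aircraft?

With oral LD50 158.2 mg/kg (≤ 300 mg/kg), the insecticide concentrate falls in Category TX.
pH 11.8 meets the Category CR criterion (Corrosive), so the drain opener is Category CR.
Category TX quantity: two 3.4 oz packs = 193.12 g.
193.12 g ≤ 200 g (passenger aircraft limit, Category TX) — within limit.
Category CR quantity: 228 mL.
228 mL ≤ 250 mL (passenger aircraft limit, Category CR) — within limit.
The segregation rule (Category TX with Category CG) does not apply to Category TX with Category CR.
Every hazard category is within its passenger aircraft limit and no segregation rule is violated.

Yes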